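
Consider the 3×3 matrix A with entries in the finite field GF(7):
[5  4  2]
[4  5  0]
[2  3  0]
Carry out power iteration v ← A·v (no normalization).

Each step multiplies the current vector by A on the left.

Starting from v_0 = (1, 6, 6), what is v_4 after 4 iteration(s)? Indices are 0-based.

v_0 = (1, 6, 6).
v_1 = A·v_0 = (6, 6, 6).
v_2 = A·v_1 = (3, 5, 2).
v_3 = A·v_2 = (4, 2, 0).
v_4 = A·v_3 = (0, 5, 0).

v_4 = (0, 5, 0)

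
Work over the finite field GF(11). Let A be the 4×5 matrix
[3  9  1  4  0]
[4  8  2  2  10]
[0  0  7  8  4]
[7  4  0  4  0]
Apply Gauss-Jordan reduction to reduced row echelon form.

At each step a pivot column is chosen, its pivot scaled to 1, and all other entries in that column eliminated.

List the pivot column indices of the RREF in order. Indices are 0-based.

pivot columns: 0, 1, 2, 3

[1] R0 /= 3  ⇒  (1, 3, 4, 5, 0)
     R1 -= 4·R0  ⇒  (0, 7, 8, 4, 10)
     R3 -= 7·R0  ⇒  (0, 5, 5, 2, 0)
[2] R1 /= 7  ⇒  (0, 1, 9, 10, 3)
     R0 -= 3·R1  ⇒  (1, 0, 10, 8, 2)
     R3 -= 5·R1  ⇒  (0, 0, 4, 7, 7)
[3] R2 /= 7  ⇒  (0, 0, 1, 9, 10)
     R0 -= 10·R2  ⇒  (1, 0, 0, 6, 1)
     R1 -= 9·R2  ⇒  (0, 1, 0, 6, 1)
     R3 -= 4·R2  ⇒  (0, 0, 0, 4, 0)
[4] R3 /= 4  ⇒  (0, 0, 0, 1, 0)
     R0 -= 6·R3  ⇒  (1, 0, 0, 0, 1)
     R1 -= 6·R3  ⇒  (0, 1, 0, 0, 1)
     R2 -= 9·R3  ⇒  (0, 0, 1, 0, 10)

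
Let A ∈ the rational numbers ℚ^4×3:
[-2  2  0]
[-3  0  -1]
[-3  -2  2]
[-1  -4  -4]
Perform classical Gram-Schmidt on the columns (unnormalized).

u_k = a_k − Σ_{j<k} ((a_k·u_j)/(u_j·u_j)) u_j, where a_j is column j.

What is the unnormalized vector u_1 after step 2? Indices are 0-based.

Step 1: u_0 = a_0 = (-2, -3, -3, -1).
Step 2: u_1 = a_1 − (6/23)·u_0 = (58/23, 18/23, -28/23, -86/23).

u_1 = (58/23, 18/23, -28/23, -86/23)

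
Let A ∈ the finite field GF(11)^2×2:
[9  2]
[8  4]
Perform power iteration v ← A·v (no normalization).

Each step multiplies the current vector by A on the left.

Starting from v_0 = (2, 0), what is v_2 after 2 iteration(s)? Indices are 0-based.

v_0 = (2, 0).
v_1 = A·v_0 = (7, 5).
v_2 = A·v_1 = (7, 10).

v_2 = (7, 10)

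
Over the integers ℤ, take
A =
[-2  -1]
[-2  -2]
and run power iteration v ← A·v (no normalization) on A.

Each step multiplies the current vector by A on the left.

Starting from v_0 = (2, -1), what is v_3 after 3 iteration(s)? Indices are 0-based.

v_0 = (2, -1).
v_1 = A·v_0 = (-3, -2).
v_2 = A·v_1 = (8, 10).
v_3 = A·v_2 = (-26, -36).

v_3 = (-26, -36)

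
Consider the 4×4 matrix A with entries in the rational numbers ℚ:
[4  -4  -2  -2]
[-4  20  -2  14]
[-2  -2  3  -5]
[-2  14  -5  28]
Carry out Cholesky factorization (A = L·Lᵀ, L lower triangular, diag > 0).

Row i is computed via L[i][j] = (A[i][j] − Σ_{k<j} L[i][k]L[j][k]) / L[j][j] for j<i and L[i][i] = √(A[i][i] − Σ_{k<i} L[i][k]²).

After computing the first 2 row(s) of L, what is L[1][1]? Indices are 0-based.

L[1][1] = 4

Step 1: L[0][0] = √(4) = 2.
  L[1][0] = (-4) / L[0][0] = -2.
Step 2: L[1][1] = √(16) = 4.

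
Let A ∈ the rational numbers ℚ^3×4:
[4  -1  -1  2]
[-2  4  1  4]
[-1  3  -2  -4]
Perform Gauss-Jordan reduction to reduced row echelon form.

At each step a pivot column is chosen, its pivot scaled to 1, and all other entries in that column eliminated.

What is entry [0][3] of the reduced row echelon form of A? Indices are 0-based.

M[0][3] = 54/37

step 1: normalize row 0 (÷4) = (1, -1/4, -1/4, 1/2)
  row 1: subtract -2×row0 = (0, 7/2, 1/2, 5)
  row 2: subtract -1×row0 = (0, 11/4, -9/4, -7/2)
step 2: normalize row 1 (÷7/2) = (0, 1, 1/7, 10/7)
  row 0: subtract -1/4×row1 = (1, 0, -3/14, 6/7)
  row 2: subtract 11/4×row1 = (0, 0, -37/14, -52/7)
step 3: normalize row 2 (÷-37/14) = (0, 0, 1, 104/37)
  row 0: subtract -3/14×row2 = (1, 0, 0, 54/37)
  row 1: subtract 1/7×row2 = (0, 1, 0, 38/37)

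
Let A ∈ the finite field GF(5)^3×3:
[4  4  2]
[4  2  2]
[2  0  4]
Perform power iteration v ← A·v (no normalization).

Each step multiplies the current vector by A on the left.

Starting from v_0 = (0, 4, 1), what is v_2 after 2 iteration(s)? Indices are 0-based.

v_2 = (0, 0, 2)

v_0 = (0, 4, 1).
v_1 = A·v_0 = (3, 0, 4).
v_2 = A·v_1 = (0, 0, 2).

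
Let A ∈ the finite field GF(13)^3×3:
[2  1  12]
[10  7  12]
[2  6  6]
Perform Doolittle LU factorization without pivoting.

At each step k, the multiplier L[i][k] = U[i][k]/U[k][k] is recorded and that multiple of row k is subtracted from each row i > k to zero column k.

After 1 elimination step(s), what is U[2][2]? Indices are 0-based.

U[2][2] = 7

Step 1: pivot at (0,0) is 2.
  row1 ← row1 − (5)·row0  ⇒  L[1][0]=5, U row1=(0, 2, 4)
  row2 ← row2 − (1)·row0  ⇒  L[2][0]=1, U row2=(0, 5, 7)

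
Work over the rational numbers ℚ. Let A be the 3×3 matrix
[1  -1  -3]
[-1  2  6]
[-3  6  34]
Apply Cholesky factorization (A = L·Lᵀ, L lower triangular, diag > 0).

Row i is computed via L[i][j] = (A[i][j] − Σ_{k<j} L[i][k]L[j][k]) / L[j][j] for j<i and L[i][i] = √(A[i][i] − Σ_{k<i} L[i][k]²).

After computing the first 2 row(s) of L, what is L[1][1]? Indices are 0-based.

L[1][1] = 1

Step 1: L[0][0] = √(1) = 1.
  L[1][0] = (-1) / L[0][0] = -1.
Step 2: L[1][1] = √(1) = 1.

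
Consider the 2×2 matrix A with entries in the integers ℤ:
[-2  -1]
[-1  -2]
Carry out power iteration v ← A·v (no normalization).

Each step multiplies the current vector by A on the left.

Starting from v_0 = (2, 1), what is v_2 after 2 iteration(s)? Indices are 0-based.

v_0 = (2, 1).
v_1 = A·v_0 = (-5, -4).
v_2 = A·v_1 = (14, 13).

v_2 = (14, 13)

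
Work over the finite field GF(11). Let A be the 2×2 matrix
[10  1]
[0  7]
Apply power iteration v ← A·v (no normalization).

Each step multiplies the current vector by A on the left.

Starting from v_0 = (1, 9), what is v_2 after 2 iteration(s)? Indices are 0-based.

v_2 = (0, 1)

v_0 = (1, 9).
v_1 = A·v_0 = (8, 8).
v_2 = A·v_1 = (0, 1).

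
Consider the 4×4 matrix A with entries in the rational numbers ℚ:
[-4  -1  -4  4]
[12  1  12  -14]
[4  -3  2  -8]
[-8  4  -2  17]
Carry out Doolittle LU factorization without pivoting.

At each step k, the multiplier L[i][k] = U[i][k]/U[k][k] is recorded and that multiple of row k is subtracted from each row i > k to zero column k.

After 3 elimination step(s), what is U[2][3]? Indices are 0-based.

k=0: U[0][0]=-4
  eliminate (1,0): mult=-3, new row 1: (0, -2, 0, -2); set L[1][0]=-3
  eliminate (2,0): mult=-1, new row 2: (0, -4, -2, -4); set L[2][0]=-1
  eliminate (3,0): mult=2, new row 3: (0, 6, 6, 9); set L[3][0]=2
k=1: U[1][1]=-2
  eliminate (2,1): mult=2, new row 2: (0, 0, -2, 0); set L[2][1]=2
  eliminate (3,1): mult=-3, new row 3: (0, 0, 6, 3); set L[3][1]=-3
k=2: U[2][2]=-2
  eliminate (3,2): mult=-3, new row 3: (0, 0, 0, 3); set L[3][2]=-3

U[2][3] = 0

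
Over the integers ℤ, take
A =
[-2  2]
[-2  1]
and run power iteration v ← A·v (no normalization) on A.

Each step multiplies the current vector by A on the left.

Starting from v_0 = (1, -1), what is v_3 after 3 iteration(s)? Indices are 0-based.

v_0 = (1, -1).
v_1 = A·v_0 = (-4, -3).
v_2 = A·v_1 = (2, 5).
v_3 = A·v_2 = (6, 1).

v_3 = (6, 1)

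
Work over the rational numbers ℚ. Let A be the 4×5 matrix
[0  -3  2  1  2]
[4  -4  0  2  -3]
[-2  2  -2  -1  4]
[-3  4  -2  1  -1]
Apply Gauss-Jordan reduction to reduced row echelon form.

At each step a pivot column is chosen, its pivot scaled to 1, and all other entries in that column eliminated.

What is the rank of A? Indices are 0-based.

rank = 4

step 1: exchange rows 0,1
step 1: normalize row 0 (÷4) = (1, -1, 0, 1/2, -3/4)
  row 2: subtract -2×row0 = (0, 0, -2, 0, 5/2)
  row 3: subtract -3×row0 = (0, 1, -2, 5/2, -13/4)
step 2: normalize row 1 (÷-3) = (0, 1, -2/3, -1/3, -2/3)
  row 0: subtract -1×row1 = (1, 0, -2/3, 1/6, -17/12)
  row 3: subtract 1×row1 = (0, 0, -4/3, 17/6, -31/12)
step 3: normalize row 2 (÷-2) = (0, 0, 1, 0, -5/4)
  row 0: subtract -2/3×row2 = (1, 0, 0, 1/6, -9/4)
  row 1: subtract -2/3×row2 = (0, 1, 0, -1/3, -3/2)
  row 3: subtract -4/3×row2 = (0, 0, 0, 17/6, -17/4)
step 4: normalize row 3 (÷17/6) = (0, 0, 0, 1, -3/2)
  row 0: subtract 1/6×row3 = (1, 0, 0, 0, -2)
  row 1: subtract -1/3×row3 = (0, 1, 0, 0, -2)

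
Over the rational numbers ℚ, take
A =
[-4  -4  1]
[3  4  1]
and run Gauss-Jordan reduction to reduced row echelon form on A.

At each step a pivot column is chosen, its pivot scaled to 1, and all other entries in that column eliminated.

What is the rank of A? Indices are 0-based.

pivot(0,0)=-4: scale R0 → (1, 1, -1/4)
  clear (1,0): R1 −= (3)R0 → (0, 1, 7/4)
pivot(1,1)=1: scale R1 → (0, 1, 7/4)
  clear (0,1): R0 −= (1)R1 → (1, 0, -2)

rank = 2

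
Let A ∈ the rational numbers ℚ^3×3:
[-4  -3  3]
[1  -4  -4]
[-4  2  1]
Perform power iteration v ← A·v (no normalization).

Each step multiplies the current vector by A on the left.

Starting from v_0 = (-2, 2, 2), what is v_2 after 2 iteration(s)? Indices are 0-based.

v_2 = (64, 24, -54)

v_0 = (-2, 2, 2).
v_1 = A·v_0 = (8, -18, 14).
v_2 = A·v_1 = (64, 24, -54).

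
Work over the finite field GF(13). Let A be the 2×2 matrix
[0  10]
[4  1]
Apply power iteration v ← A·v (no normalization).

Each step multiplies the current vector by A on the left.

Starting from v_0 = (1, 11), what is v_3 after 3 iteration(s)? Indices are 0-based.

v_0 = (1, 11).
v_1 = A·v_0 = (6, 2).
v_2 = A·v_1 = (7, 0).
v_3 = A·v_2 = (0, 2).

v_3 = (0, 2)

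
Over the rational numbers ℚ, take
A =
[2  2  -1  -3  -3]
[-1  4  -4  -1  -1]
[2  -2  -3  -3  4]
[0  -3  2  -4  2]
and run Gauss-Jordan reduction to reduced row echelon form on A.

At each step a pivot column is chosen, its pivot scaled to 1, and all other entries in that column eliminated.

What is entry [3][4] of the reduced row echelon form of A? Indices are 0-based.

M[3][4] = 1/42

step 1: normalize row 0 (÷2) = (1, 1, -1/2, -3/2, -3/2)
  row 1: subtract -1×row0 = (0, 5, -9/2, -5/2, -5/2)
  row 2: subtract 2×row0 = (0, -4, -2, 0, 7)
step 2: normalize row 1 (÷5) = (0, 1, -9/10, -1/2, -1/2)
  row 0: subtract 1×row1 = (1, 0, 2/5, -1, -1)
  row 2: subtract -4×row1 = (0, 0, -28/5, -2, 5)
  row 3: subtract -3×row1 = (0, 0, -7/10, -11/2, 1/2)
step 3: normalize row 2 (÷-28/5) = (0, 0, 1, 5/14, -25/28)
  row 0: subtract 2/5×row2 = (1, 0, 0, -8/7, -9/14)
  row 1: subtract -9/10×row2 = (0, 1, 0, -5/28, -73/56)
  row 3: subtract -7/10×row2 = (0, 0, 0, -21/4, -1/8)
step 4: normalize row 3 (÷-21/4) = (0, 0, 0, 1, 1/42)
  row 0: subtract -8/7×row3 = (1, 0, 0, 0, -181/294)
  row 1: subtract -5/28×row3 = (0, 1, 0, 0, -191/147)
  row 2: subtract 5/14×row3 = (0, 0, 1, 0, -265/294)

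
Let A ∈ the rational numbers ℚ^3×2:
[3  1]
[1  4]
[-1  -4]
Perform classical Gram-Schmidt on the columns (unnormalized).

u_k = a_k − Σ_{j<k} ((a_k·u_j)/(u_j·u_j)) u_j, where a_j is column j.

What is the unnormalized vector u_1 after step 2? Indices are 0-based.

u_1 = (-2, 3, -3)

Step 1: u_0 = a_0 = (3, 1, -1).
Step 2: u_1 = a_1 − (1)·u_0 = (-2, 3, -3).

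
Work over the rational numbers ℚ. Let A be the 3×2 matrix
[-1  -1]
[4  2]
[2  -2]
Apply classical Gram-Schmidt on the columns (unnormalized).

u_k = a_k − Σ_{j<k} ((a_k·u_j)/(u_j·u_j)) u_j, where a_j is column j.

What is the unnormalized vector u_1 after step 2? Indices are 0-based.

u_1 = (-16/21, 22/21, -52/21)

Step 1: u_0 = a_0 = (-1, 4, 2).
Step 2: u_1 = a_1 − (5/21)·u_0 = (-16/21, 22/21, -52/21).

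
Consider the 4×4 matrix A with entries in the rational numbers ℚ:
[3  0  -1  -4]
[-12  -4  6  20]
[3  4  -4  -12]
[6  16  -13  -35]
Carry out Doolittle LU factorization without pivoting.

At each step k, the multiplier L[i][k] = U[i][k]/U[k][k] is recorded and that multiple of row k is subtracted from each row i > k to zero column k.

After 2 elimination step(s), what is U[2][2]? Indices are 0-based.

Step 1: pivot at (0,0) is 3.
  row1 ← row1 − (-4)·row0  ⇒  L[1][0]=-4, U row1=(0, -4, 2, 4)
  row2 ← row2 − (1)·row0  ⇒  L[2][0]=1, U row2=(0, 4, -3, -8)
  row3 ← row3 − (2)·row0  ⇒  L[3][0]=2, U row3=(0, 16, -11, -27)
Step 2: pivot at (1,1) is -4.
  row2 ← row2 − (-1)·row1  ⇒  L[2][1]=-1, U row2=(0, 0, -1, -4)
  row3 ← row3 − (-4)·row1  ⇒  L[3][1]=-4, U row3=(0, 0, -3, -11)

U[2][2] = -1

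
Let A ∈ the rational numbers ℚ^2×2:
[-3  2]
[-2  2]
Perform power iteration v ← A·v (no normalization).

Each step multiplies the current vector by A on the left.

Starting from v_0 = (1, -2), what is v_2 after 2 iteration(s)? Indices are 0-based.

v_0 = (1, -2).
v_1 = A·v_0 = (-7, -6).
v_2 = A·v_1 = (9, 2).

v_2 = (9, 2)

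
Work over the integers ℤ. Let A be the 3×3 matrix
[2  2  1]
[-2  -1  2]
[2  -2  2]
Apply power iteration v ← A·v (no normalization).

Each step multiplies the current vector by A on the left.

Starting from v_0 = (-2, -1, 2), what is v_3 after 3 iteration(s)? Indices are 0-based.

v_0 = (-2, -1, 2).
v_1 = A·v_0 = (-4, 9, 2).
v_2 = A·v_1 = (12, 3, -22).
v_3 = A·v_2 = (8, -71, -26).

v_3 = (8, -71, -26)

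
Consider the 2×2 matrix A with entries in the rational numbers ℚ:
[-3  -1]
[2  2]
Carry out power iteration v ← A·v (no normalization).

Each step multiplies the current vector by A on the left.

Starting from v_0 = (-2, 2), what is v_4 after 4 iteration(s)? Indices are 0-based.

v_4 = (-76, 40)

v_0 = (-2, 2).
v_1 = A·v_0 = (4, 0).
v_2 = A·v_1 = (-12, 8).
v_3 = A·v_2 = (28, -8).
v_4 = A·v_3 = (-76, 40).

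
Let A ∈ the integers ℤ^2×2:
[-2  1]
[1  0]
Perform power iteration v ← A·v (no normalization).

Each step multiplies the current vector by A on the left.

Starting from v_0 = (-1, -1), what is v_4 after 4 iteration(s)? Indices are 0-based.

v_0 = (-1, -1).
v_1 = A·v_0 = (1, -1).
v_2 = A·v_1 = (-3, 1).
v_3 = A·v_2 = (7, -3).
v_4 = A·v_3 = (-17, 7).

v_4 = (-17, 7)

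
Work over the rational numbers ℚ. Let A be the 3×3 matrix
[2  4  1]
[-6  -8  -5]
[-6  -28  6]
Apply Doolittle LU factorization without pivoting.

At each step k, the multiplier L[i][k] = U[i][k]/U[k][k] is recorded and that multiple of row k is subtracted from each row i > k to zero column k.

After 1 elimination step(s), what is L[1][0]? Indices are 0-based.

L[1][0] = -3

[col 0] pivot 2
  R1 -= -3*R0 → (0, 4, -2)  (L[1][0] := -3)
  R2 -= -3*R0 → (0, -16, 9)  (L[2][0] := -3)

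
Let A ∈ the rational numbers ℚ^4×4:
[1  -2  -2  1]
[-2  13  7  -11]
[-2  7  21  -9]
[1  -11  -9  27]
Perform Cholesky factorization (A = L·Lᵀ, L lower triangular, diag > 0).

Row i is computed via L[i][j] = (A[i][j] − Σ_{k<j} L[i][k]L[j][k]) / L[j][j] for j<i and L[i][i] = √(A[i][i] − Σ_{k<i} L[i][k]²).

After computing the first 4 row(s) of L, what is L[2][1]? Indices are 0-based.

Step 1: L[0][0] = √(1) = 1.
  L[1][0] = (-2) / L[0][0] = -2.
Step 2: L[1][1] = √(9) = 3.
  L[2][0] = (-2) / L[0][0] = -2.
  L[2][1] = (3) / L[1][1] = 1.
Step 3: L[2][2] = √(16) = 4.
  L[3][0] = (1) / L[0][0] = 1.
  L[3][1] = (-9) / L[1][1] = -3.
  L[3][2] = (-4) / L[2][2] = -1.
Step 4: L[3][3] = √(16) = 4.

L[2][1] = 1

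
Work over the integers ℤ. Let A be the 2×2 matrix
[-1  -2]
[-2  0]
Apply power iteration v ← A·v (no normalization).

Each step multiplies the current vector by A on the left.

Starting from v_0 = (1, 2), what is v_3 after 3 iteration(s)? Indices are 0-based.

v_0 = (1, 2).
v_1 = A·v_0 = (-5, -2).
v_2 = A·v_1 = (9, 10).
v_3 = A·v_2 = (-29, -18).

v_3 = (-29, -18)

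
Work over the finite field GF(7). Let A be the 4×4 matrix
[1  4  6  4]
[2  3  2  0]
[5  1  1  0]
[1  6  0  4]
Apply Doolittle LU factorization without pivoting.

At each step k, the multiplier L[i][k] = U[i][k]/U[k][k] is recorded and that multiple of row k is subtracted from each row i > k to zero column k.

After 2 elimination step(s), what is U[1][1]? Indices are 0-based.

U[1][1] = 2

Step 1: pivot at (0,0) is 1.
  row1 ← row1 − (2)·row0  ⇒  L[1][0]=2, U row1=(0, 2, 4, 6)
  row2 ← row2 − (5)·row0  ⇒  L[2][0]=5, U row2=(0, 2, 6, 1)
  row3 ← row3 − (1)·row0  ⇒  L[3][0]=1, U row3=(0, 2, 1, 0)
Step 2: pivot at (1,1) is 2.
  row2 ← row2 − (1)·row1  ⇒  L[2][1]=1, U row2=(0, 0, 2, 2)
  row3 ← row3 − (1)·row1  ⇒  L[3][1]=1, U row3=(0, 0, 4, 1)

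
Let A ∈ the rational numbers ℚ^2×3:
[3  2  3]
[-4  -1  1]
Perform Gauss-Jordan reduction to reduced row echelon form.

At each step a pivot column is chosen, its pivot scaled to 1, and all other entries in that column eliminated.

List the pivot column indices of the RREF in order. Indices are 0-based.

[1] R0 /= 3  ⇒  (1, 2/3, 1)
     R1 -= -4·R0  ⇒  (0, 5/3, 5)
[2] R1 /= 5/3  ⇒  (0, 1, 3)
     R0 -= 2/3·R1  ⇒  (1, 0, -1)

pivot columns: 0, 1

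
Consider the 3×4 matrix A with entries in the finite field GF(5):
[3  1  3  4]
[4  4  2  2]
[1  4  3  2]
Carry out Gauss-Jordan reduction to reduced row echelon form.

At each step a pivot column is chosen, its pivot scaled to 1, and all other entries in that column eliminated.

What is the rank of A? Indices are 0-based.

step 1: normalize row 0 (÷3) = (1, 2, 1, 3)
  row 1: subtract 4×row0 = (0, 1, 3, 0)
  row 2: subtract 1×row0 = (0, 2, 2, 4)
step 2: normalize row 1 (÷1) = (0, 1, 3, 0)
  row 0: subtract 2×row1 = (1, 0, 0, 3)
  row 2: subtract 2×row1 = (0, 0, 1, 4)
step 3: normalize row 2 (÷1) = (0, 0, 1, 4)
  row 1: subtract 3×row2 = (0, 1, 0, 3)

rank = 3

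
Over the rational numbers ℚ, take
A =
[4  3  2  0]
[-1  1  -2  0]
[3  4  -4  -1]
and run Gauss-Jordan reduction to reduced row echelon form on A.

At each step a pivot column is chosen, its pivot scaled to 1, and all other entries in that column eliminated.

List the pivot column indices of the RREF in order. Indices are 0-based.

pivot columns: 0, 1, 2

pivot(0,0)=4: scale R0 → (1, 3/4, 1/2, 0)
  clear (1,0): R1 −= (-1)R0 → (0, 7/4, -3/2, 0)
  clear (2,0): R2 −= (3)R0 → (0, 7/4, -11/2, -1)
pivot(1,1)=7/4: scale R1 → (0, 1, -6/7, 0)
  clear (0,1): R0 −= (3/4)R1 → (1, 0, 8/7, 0)
  clear (2,1): R2 −= (7/4)R1 → (0, 0, -4, -1)
pivot(2,2)=-4: scale R2 → (0, 0, 1, 1/4)
  clear (0,2): R0 −= (8/7)R2 → (1, 0, 0, -2/7)
  clear (1,2): R1 −= (-6/7)R2 → (0, 1, 0, 3/14)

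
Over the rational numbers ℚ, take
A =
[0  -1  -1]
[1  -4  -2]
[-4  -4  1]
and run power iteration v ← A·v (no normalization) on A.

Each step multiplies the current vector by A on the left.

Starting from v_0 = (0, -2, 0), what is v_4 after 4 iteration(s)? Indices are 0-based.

v_0 = (0, -2, 0).
v_1 = A·v_0 = (2, 8, 8).
v_2 = A·v_1 = (-16, -46, -32).
v_3 = A·v_2 = (78, 232, 216).
v_4 = A·v_3 = (-448, -1282, -1024).

v_4 = (-448, -1282, -1024)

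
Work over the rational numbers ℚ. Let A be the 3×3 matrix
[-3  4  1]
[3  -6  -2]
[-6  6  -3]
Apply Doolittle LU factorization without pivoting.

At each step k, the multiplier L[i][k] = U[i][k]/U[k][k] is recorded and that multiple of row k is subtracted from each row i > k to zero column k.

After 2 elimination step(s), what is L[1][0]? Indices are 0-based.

L[1][0] = -1

k=0: U[0][0]=-3
  eliminate (1,0): mult=-1, new row 1: (0, -2, -1); set L[1][0]=-1
  eliminate (2,0): mult=2, new row 2: (0, -2, -5); set L[2][0]=2
k=1: U[1][1]=-2
  eliminate (2,1): mult=1, new row 2: (0, 0, -4); set L[2][1]=1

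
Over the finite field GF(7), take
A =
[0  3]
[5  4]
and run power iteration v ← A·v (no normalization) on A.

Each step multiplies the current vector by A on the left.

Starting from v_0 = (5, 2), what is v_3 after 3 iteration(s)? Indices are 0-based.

v_0 = (5, 2).
v_1 = A·v_0 = (6, 5).
v_2 = A·v_1 = (1, 1).
v_3 = A·v_2 = (3, 2).

v_3 = (3, 2)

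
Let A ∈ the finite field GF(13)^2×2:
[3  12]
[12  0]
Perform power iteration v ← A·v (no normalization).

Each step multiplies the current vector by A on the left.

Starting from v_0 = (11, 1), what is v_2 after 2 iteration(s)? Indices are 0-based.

v_2 = (3, 7)

v_0 = (11, 1).
v_1 = A·v_0 = (6, 2).
v_2 = A·v_1 = (3, 7).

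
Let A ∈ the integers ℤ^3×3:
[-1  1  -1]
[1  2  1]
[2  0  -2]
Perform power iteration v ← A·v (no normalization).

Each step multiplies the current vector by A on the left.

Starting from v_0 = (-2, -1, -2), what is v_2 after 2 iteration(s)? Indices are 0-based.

v_0 = (-2, -1, -2).
v_1 = A·v_0 = (3, -6, 0).
v_2 = A·v_1 = (-9, -9, 6).

v_2 = (-9, -9, 6)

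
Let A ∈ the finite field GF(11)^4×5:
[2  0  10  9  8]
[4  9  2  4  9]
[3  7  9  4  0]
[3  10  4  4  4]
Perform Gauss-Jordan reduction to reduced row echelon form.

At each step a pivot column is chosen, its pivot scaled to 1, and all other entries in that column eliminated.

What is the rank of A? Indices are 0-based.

step 1: normalize row 0 (÷2) = (1, 0, 5, 10, 4)
  row 1: subtract 4×row0 = (0, 9, 4, 8, 4)
  row 2: subtract 3×row0 = (0, 7, 5, 7, 10)
  row 3: subtract 3×row0 = (0, 10, 0, 7, 3)
step 2: normalize row 1 (÷9) = (0, 1, 9, 7, 9)
  row 2: subtract 7×row1 = (0, 0, 8, 2, 2)
  row 3: subtract 10×row1 = (0, 0, 9, 3, 1)
step 3: normalize row 2 (÷8) = (0, 0, 1, 3, 3)
  row 0: subtract 5×row2 = (1, 0, 0, 6, 0)
  row 1: subtract 9×row2 = (0, 1, 0, 2, 4)
  row 3: subtract 9×row2 = (0, 0, 0, 9, 7)
step 4: normalize row 3 (÷9) = (0, 0, 0, 1, 2)
  row 0: subtract 6×row3 = (1, 0, 0, 0, 10)
  row 1: subtract 2×row3 = (0, 1, 0, 0, 0)
  row 2: subtract 3×row3 = (0, 0, 1, 0, 8)

rank = 4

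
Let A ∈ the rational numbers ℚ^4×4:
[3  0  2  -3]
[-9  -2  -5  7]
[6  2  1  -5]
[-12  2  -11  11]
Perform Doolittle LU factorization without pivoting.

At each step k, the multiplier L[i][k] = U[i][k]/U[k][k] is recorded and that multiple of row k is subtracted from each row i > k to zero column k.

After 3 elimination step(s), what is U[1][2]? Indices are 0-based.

k=0: U[0][0]=3
  eliminate (1,0): mult=-3, new row 1: (0, -2, 1, -2); set L[1][0]=-3
  eliminate (2,0): mult=2, new row 2: (0, 2, -3, 1); set L[2][0]=2
  eliminate (3,0): mult=-4, new row 3: (0, 2, -3, -1); set L[3][0]=-4
k=1: U[1][1]=-2
  eliminate (2,1): mult=-1, new row 2: (0, 0, -2, -1); set L[2][1]=-1
  eliminate (3,1): mult=-1, new row 3: (0, 0, -2, -3); set L[3][1]=-1
k=2: U[2][2]=-2
  eliminate (3,2): mult=1, new row 3: (0, 0, 0, -2); set L[3][2]=1

U[1][2] = 1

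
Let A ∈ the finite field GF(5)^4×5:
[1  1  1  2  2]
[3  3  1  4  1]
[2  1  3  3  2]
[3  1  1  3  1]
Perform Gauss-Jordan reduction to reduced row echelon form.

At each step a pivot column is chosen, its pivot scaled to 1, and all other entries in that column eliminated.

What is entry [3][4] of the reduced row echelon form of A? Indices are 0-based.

M[3][4] = 3

pivot(0,0)=1: scale R0 → (1, 1, 1, 2, 2)
  clear (1,0): R1 −= (3)R0 → (0, 0, 3, 3, 0)
  clear (2,0): R2 −= (2)R0 → (0, 4, 1, 4, 3)
  clear (3,0): R3 −= (3)R0 → (0, 3, 3, 2, 0)
pivot(1,1): swap R1↔R2
pivot(1,1)=4: scale R1 → (0, 1, 4, 1, 2)
  clear (0,1): R0 −= (1)R1 → (1, 0, 2, 1, 0)
  clear (3,1): R3 −= (3)R1 → (0, 0, 1, 4, 4)
pivot(2,2)=3: scale R2 → (0, 0, 1, 1, 0)
  clear (0,2): R0 −= (2)R2 → (1, 0, 0, 4, 0)
  clear (1,2): R1 −= (4)R2 → (0, 1, 0, 2, 2)
  clear (3,2): R3 −= (1)R2 → (0, 0, 0, 3, 4)
pivot(3,3)=3: scale R3 → (0, 0, 0, 1, 3)
  clear (0,3): R0 −= (4)R3 → (1, 0, 0, 0, 3)
  clear (1,3): R1 −= (2)R3 → (0, 1, 0, 0, 1)
  clear (2,3): R2 −= (1)R3 → (0, 0, 1, 0, 2)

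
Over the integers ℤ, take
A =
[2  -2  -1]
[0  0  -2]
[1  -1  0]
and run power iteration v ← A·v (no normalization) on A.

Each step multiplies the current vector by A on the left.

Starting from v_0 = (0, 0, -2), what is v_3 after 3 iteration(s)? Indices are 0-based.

v_0 = (0, 0, -2).
v_1 = A·v_0 = (2, 4, 0).
v_2 = A·v_1 = (-4, 0, -2).
v_3 = A·v_2 = (-6, 4, -4).

v_3 = (-6, 4, -4)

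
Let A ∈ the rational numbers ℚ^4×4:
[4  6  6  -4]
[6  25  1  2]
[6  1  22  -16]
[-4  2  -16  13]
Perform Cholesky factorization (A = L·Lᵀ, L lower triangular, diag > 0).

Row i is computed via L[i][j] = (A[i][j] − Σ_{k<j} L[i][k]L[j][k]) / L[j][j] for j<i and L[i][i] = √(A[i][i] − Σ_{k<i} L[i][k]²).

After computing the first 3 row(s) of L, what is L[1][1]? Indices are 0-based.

L[1][1] = 4

Step 1: L[0][0] = √(4) = 2.
  L[1][0] = (6) / L[0][0] = 3.
Step 2: L[1][1] = √(16) = 4.
  L[2][0] = (6) / L[0][0] = 3.
  L[2][1] = (-8) / L[1][1] = -2.
Step 3: L[2][2] = √(9) = 3.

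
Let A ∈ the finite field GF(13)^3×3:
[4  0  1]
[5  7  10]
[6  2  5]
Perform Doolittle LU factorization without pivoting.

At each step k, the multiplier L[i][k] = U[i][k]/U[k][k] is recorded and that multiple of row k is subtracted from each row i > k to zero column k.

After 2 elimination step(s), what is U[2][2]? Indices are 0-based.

[col 0] pivot 4
  R1 -= 11*R0 → (0, 7, 12)  (L[1][0] := 11)
  R2 -= 8*R0 → (0, 2, 10)  (L[2][0] := 8)
[col 1] pivot 7
  R2 -= 4*R1 → (0, 0, 1)  (L[2][1] := 4)

U[2][2] = 1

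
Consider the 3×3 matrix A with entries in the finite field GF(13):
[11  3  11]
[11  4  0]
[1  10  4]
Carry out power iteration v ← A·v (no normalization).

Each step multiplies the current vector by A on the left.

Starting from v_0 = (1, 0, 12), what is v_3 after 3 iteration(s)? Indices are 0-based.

v_0 = (1, 0, 12).
v_1 = A·v_0 = (0, 11, 10).
v_2 = A·v_1 = (0, 5, 7).
v_3 = A·v_2 = (1, 7, 0).

v_3 = (1, 7, 0)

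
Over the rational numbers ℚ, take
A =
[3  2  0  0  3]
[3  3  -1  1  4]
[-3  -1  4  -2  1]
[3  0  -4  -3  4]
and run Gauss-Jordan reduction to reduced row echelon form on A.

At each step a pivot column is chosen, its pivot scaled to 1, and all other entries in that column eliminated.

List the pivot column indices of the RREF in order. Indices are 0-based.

pivot(0,0)=3: scale R0 → (1, 2/3, 0, 0, 1)
  clear (1,0): R1 −= (3)R0 → (0, 1, -1, 1, 1)
  clear (2,0): R2 −= (-3)R0 → (0, 1, 4, -2, 4)
  clear (3,0): R3 −= (3)R0 → (0, -2, -4, -3, 1)
pivot(1,1)=1: scale R1 → (0, 1, -1, 1, 1)
  clear (0,1): R0 −= (2/3)R1 → (1, 0, 2/3, -2/3, 1/3)
  clear (2,1): R2 −= (1)R1 → (0, 0, 5, -3, 3)
  clear (3,1): R3 −= (-2)R1 → (0, 0, -6, -1, 3)
pivot(2,2)=5: scale R2 → (0, 0, 1, -3/5, 3/5)
  clear (0,2): R0 −= (2/3)R2 → (1, 0, 0, -4/15, -1/15)
  clear (1,2): R1 −= (-1)R2 → (0, 1, 0, 2/5, 8/5)
  clear (3,2): R3 −= (-6)R2 → (0, 0, 0, -23/5, 33/5)
pivot(3,3)=-23/5: scale R3 → (0, 0, 0, 1, -33/23)
  clear (0,3): R0 −= (-4/15)R3 → (1, 0, 0, 0, -31/69)
  clear (1,3): R1 −= (2/5)R3 → (0, 1, 0, 0, 50/23)
  clear (2,3): R2 −= (-3/5)R3 → (0, 0, 1, 0, -6/23)

pivot columns: 0, 1, 2, 3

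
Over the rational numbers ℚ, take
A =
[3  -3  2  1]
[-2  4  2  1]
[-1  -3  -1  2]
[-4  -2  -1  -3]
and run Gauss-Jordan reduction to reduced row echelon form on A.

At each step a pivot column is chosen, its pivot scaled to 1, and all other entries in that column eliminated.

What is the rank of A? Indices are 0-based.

rank = 4

[1] R0 /= 3  ⇒  (1, -1, 2/3, 1/3)
     R1 -= -2·R0  ⇒  (0, 2, 10/3, 5/3)
     R2 -= -1·R0  ⇒  (0, -4, -1/3, 7/3)
     R3 -= -4·R0  ⇒  (0, -6, 5/3, -5/3)
[2] R1 /= 2  ⇒  (0, 1, 5/3, 5/6)
     R0 -= -1·R1  ⇒  (1, 0, 7/3, 7/6)
     R2 -= -4·R1  ⇒  (0, 0, 19/3, 17/3)
     R3 -= -6·R1  ⇒  (0, 0, 35/3, 10/3)
[3] R2 /= 19/3  ⇒  (0, 0, 1, 17/19)
     R0 -= 7/3·R2  ⇒  (1, 0, 0, -35/38)
     R1 -= 5/3·R2  ⇒  (0, 1, 0, -25/38)
     R3 -= 35/3·R2  ⇒  (0, 0, 0, -135/19)
[4] R3 /= -135/19  ⇒  (0, 0, 0, 1)
     R0 -= -35/38·R3  ⇒  (1, 0, 0, 0)
     R1 -= -25/38·R3  ⇒  (0, 1, 0, 0)
     R2 -= 17/19·R3  ⇒  (0, 0, 1, 0)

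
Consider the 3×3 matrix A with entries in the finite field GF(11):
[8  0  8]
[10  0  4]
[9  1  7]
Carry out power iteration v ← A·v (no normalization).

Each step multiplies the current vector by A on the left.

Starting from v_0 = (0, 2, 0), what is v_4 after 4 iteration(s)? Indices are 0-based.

v_4 = (4, 1, 1)

v_0 = (0, 2, 0).
v_1 = A·v_0 = (0, 0, 2).
v_2 = A·v_1 = (5, 8, 3).
v_3 = A·v_2 = (9, 7, 8).
v_4 = A·v_3 = (4, 1, 1).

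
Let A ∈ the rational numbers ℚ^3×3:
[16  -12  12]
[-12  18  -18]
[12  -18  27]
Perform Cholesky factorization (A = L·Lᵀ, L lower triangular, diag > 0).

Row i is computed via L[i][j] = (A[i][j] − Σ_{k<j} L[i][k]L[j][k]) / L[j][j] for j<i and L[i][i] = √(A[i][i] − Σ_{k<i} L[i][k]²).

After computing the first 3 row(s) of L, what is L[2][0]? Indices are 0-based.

L[2][0] = 3

Step 1: L[0][0] = √(16) = 4.
  L[1][0] = (-12) / L[0][0] = -3.
Step 2: L[1][1] = √(9) = 3.
  L[2][0] = (12) / L[0][0] = 3.
  L[2][1] = (-9) / L[1][1] = -3.
Step 3: L[2][2] = √(9) = 3.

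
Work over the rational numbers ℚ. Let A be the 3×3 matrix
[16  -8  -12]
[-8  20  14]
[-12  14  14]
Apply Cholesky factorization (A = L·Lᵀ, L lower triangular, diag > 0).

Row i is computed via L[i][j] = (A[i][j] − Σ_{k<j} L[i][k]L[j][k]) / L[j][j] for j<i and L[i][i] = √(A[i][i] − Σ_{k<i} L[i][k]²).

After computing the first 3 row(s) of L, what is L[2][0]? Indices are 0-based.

Step 1: L[0][0] = √(16) = 4.
  L[1][0] = (-8) / L[0][0] = -2.
Step 2: L[1][1] = √(16) = 4.
  L[2][0] = (-12) / L[0][0] = -3.
  L[2][1] = (8) / L[1][1] = 2.
Step 3: L[2][2] = √(1) = 1.

L[2][0] = -3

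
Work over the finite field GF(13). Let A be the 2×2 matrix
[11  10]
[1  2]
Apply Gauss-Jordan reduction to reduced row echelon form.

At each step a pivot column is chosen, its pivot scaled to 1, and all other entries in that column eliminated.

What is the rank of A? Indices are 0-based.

rank = 2

step 1: normalize row 0 (÷11) = (1, 8)
  row 1: subtract 1×row0 = (0, 7)
step 2: normalize row 1 (÷7) = (0, 1)
  row 0: subtract 8×row1 = (1, 0)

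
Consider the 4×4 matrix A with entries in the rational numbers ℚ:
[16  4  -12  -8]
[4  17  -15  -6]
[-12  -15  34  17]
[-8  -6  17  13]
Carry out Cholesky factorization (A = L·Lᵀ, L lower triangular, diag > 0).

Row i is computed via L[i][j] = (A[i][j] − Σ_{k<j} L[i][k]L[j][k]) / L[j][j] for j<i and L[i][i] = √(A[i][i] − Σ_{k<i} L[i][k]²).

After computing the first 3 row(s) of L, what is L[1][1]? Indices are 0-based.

Step 1: L[0][0] = √(16) = 4.
  L[1][0] = (4) / L[0][0] = 1.
Step 2: L[1][1] = √(16) = 4.
  L[2][0] = (-12) / L[0][0] = -3.
  L[2][1] = (-12) / L[1][1] = -3.
Step 3: L[2][2] = √(16) = 4.

L[1][1] = 4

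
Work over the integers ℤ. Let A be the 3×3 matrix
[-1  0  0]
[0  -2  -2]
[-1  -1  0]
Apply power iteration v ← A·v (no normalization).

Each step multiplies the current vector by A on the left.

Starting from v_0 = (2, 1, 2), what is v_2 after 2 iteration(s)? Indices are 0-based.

v_2 = (2, 18, 8)

v_0 = (2, 1, 2).
v_1 = A·v_0 = (-2, -6, -3).
v_2 = A·v_1 = (2, 18, 8).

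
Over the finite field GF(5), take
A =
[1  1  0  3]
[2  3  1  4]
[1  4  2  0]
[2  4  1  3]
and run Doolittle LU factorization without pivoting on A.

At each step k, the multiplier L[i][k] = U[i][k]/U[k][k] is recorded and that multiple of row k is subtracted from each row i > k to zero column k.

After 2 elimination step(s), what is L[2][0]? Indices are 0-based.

L[2][0] = 1

k=0: U[0][0]=1
  eliminate (1,0): mult=2, new row 1: (0, 1, 1, 3); set L[1][0]=2
  eliminate (2,0): mult=1, new row 2: (0, 3, 2, 2); set L[2][0]=1
  eliminate (3,0): mult=2, new row 3: (0, 2, 1, 2); set L[3][0]=2
k=1: U[1][1]=1
  eliminate (2,1): mult=3, new row 2: (0, 0, 4, 3); set L[2][1]=3
  eliminate (3,1): mult=2, new row 3: (0, 0, 4, 1); set L[3][1]=2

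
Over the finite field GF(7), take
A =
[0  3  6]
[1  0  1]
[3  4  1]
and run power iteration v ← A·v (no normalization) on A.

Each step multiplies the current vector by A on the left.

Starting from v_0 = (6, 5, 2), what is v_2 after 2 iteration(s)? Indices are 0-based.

v_2 = (5, 4, 6)

v_0 = (6, 5, 2).
v_1 = A·v_0 = (6, 1, 5).
v_2 = A·v_1 = (5, 4, 6).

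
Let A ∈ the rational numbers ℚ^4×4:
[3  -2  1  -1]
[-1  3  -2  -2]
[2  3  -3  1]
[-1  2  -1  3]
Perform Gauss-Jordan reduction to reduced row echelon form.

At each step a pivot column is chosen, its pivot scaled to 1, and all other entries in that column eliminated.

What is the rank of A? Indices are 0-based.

rank = 4

pivot(0,0)=3: scale R0 → (1, -2/3, 1/3, -1/3)
  clear (1,0): R1 −= (-1)R0 → (0, 7/3, -5/3, -7/3)
  clear (2,0): R2 −= (2)R0 → (0, 13/3, -11/3, 5/3)
  clear (3,0): R3 −= (-1)R0 → (0, 4/3, -2/3, 8/3)
pivot(1,1)=7/3: scale R1 → (0, 1, -5/7, -1)
  clear (0,1): R0 −= (-2/3)R1 → (1, 0, -1/7, -1)
  clear (2,1): R2 −= (13/3)R1 → (0, 0, -4/7, 6)
  clear (3,1): R3 −= (4/3)R1 → (0, 0, 2/7, 4)
pivot(2,2)=-4/7: scale R2 → (0, 0, 1, -21/2)
  clear (0,2): R0 −= (-1/7)R2 → (1, 0, 0, -5/2)
  clear (1,2): R1 −= (-5/7)R2 → (0, 1, 0, -17/2)
  clear (3,2): R3 −= (2/7)R2 → (0, 0, 0, 7)
pivot(3,3)=7: scale R3 → (0, 0, 0, 1)
  clear (0,3): R0 −= (-5/2)R3 → (1, 0, 0, 0)
  clear (1,3): R1 −= (-17/2)R3 → (0, 1, 0, 0)
  clear (2,3): R2 −= (-21/2)R3 → (0, 0, 1, 0)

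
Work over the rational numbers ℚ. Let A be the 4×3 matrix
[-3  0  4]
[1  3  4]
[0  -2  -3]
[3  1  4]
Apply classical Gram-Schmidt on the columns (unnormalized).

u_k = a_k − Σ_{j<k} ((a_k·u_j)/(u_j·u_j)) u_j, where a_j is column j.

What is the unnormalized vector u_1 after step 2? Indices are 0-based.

u_1 = (18/19, 51/19, -2, 1/19)

Step 1: u_0 = a_0 = (-3, 1, 0, 3).
Step 2: u_1 = a_1 − (6/19)·u_0 = (18/19, 51/19, -2, 1/19).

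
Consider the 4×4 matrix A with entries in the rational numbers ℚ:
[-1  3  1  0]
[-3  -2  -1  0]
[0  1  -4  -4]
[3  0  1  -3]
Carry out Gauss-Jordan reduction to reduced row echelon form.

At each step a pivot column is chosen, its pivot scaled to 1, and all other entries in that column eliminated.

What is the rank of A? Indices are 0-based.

[1] R0 /= -1  ⇒  (1, -3, -1, 0)
     R1 -= -3·R0  ⇒  (0, -11, -4, 0)
     R3 -= 3·R0  ⇒  (0, 9, 4, -3)
[2] R1 /= -11  ⇒  (0, 1, 4/11, 0)
     R0 -= -3·R1  ⇒  (1, 0, 1/11, 0)
     R2 -= 1·R1  ⇒  (0, 0, -48/11, -4)
     R3 -= 9·R1  ⇒  (0, 0, 8/11, -3)
[3] R2 /= -48/11  ⇒  (0, 0, 1, 11/12)
     R0 -= 1/11·R2  ⇒  (1, 0, 0, -1/12)
     R1 -= 4/11·R2  ⇒  (0, 1, 0, -1/3)
     R3 -= 8/11·R2  ⇒  (0, 0, 0, -11/3)
[4] R3 /= -11/3  ⇒  (0, 0, 0, 1)
     R0 -= -1/12·R3  ⇒  (1, 0, 0, 0)
     R1 -= -1/3·R3  ⇒  (0, 1, 0, 0)
     R2 -= 11/12·R3  ⇒  (0, 0, 1, 0)

rank = 4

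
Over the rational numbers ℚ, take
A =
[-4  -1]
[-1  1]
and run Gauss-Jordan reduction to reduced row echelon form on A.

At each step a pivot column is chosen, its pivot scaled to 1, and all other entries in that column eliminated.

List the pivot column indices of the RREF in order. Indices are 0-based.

pivot(0,0)=-4: scale R0 → (1, 1/4)
  clear (1,0): R1 −= (-1)R0 → (0, 5/4)
pivot(1,1)=5/4: scale R1 → (0, 1)
  clear (0,1): R0 −= (1/4)R1 → (1, 0)

pivot columns: 0, 1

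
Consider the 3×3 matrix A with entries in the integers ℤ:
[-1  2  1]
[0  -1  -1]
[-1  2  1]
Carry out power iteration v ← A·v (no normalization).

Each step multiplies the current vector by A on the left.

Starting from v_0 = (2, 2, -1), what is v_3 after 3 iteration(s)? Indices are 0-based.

v_0 = (2, 2, -1).
v_1 = A·v_0 = (1, -1, 1).
v_2 = A·v_1 = (-2, 0, -2).
v_3 = A·v_2 = (0, 2, 0).

v_3 = (0, 2, 0)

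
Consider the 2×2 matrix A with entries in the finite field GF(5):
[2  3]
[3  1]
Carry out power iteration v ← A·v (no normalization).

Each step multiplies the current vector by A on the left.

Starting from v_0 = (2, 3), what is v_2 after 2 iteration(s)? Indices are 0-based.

v_0 = (2, 3).
v_1 = A·v_0 = (3, 4).
v_2 = A·v_1 = (3, 3).

v_2 = (3, 3)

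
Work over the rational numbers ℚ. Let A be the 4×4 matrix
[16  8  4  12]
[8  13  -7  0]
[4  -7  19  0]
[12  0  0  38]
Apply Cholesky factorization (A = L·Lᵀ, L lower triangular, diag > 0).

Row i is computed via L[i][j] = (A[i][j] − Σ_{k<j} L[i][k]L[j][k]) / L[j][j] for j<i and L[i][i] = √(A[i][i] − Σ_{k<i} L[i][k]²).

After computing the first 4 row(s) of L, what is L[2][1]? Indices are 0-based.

L[2][1] = -3

Step 1: L[0][0] = √(16) = 4.
  L[1][0] = (8) / L[0][0] = 2.
Step 2: L[1][1] = √(9) = 3.
  L[2][0] = (4) / L[0][0] = 1.
  L[2][1] = (-9) / L[1][1] = -3.
Step 3: L[2][2] = √(9) = 3.
  L[3][0] = (12) / L[0][0] = 3.
  L[3][1] = (-6) / L[1][1] = -2.
  L[3][2] = (-9) / L[2][2] = -3.
Step 4: L[3][3] = √(16) = 4.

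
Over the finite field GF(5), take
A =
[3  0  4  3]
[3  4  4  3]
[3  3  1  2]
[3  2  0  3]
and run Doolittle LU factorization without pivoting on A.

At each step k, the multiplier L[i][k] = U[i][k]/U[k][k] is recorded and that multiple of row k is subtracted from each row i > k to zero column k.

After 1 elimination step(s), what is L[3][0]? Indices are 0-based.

k=0: U[0][0]=3
  eliminate (1,0): mult=1, new row 1: (0, 4, 0, 0); set L[1][0]=1
  eliminate (2,0): mult=1, new row 2: (0, 3, 2, 4); set L[2][0]=1
  eliminate (3,0): mult=1, new row 3: (0, 2, 1, 0); set L[3][0]=1

L[3][0] = 1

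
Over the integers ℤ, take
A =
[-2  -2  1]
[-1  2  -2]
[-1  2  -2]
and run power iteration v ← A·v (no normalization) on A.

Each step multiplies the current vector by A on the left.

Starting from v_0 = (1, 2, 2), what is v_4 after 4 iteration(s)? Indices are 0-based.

v_0 = (1, 2, 2).
v_1 = A·v_0 = (-4, -1, -1).
v_2 = A·v_1 = (9, 4, 4).
v_3 = A·v_2 = (-22, -9, -9).
v_4 = A·v_3 = (53, 22, 22).

v_4 = (53, 22, 22)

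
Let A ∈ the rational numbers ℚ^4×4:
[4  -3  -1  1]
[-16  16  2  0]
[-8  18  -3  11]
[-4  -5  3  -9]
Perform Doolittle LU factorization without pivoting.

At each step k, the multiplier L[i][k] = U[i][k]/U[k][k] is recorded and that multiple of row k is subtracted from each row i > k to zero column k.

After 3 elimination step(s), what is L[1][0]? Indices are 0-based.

L[1][0] = -4

Step 1: pivot at (0,0) is 4.
  row1 ← row1 − (-4)·row0  ⇒  L[1][0]=-4, U row1=(0, 4, -2, 4)
  row2 ← row2 − (-2)·row0  ⇒  L[2][0]=-2, U row2=(0, 12, -5, 13)
  row3 ← row3 − (-1)·row0  ⇒  L[3][0]=-1, U row3=(0, -8, 2, -8)
Step 2: pivot at (1,1) is 4.
  row2 ← row2 − (3)·row1  ⇒  L[2][1]=3, U row2=(0, 0, 1, 1)
  row3 ← row3 − (-2)·row1  ⇒  L[3][1]=-2, U row3=(0, 0, -2, 0)
Step 3: pivot at (2,2) is 1.
  row3 ← row3 − (-2)·row2  ⇒  L[3][2]=-2, U row3=(0, 0, 0, 2)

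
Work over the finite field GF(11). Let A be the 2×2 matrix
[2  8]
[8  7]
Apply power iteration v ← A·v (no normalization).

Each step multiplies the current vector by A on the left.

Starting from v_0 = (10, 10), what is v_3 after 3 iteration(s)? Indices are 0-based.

v_3 = (0, 5)

v_0 = (10, 10).
v_1 = A·v_0 = (1, 7).
v_2 = A·v_1 = (3, 2).
v_3 = A·v_2 = (0, 5).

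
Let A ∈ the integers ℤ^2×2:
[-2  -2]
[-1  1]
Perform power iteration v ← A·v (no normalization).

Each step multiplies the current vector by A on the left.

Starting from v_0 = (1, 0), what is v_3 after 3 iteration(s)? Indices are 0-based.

v_0 = (1, 0).
v_1 = A·v_0 = (-2, -1).
v_2 = A·v_1 = (6, 1).
v_3 = A·v_2 = (-14, -5).

v_3 = (-14, -5)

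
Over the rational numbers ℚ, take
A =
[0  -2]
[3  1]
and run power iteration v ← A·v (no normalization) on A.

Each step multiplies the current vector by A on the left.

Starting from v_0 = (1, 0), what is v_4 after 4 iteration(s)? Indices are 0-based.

v_4 = (30, -33)

v_0 = (1, 0).
v_1 = A·v_0 = (0, 3).
v_2 = A·v_1 = (-6, 3).
v_3 = A·v_2 = (-6, -15).
v_4 = A·v_3 = (30, -33).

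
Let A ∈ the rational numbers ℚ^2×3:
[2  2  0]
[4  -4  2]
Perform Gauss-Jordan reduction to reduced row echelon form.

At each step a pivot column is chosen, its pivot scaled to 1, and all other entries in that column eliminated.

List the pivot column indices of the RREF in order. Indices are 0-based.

step 1: normalize row 0 (÷2) = (1, 1, 0)
  row 1: subtract 4×row0 = (0, -8, 2)
step 2: normalize row 1 (÷-8) = (0, 1, -1/4)
  row 0: subtract 1×row1 = (1, 0, 1/4)

pivot columns: 0, 1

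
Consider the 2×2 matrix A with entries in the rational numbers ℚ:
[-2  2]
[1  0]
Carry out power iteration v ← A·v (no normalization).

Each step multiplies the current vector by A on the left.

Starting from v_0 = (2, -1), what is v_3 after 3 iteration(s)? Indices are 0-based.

v_3 = (-44, 16)

v_0 = (2, -1).
v_1 = A·v_0 = (-6, 2).
v_2 = A·v_1 = (16, -6).
v_3 = A·v_2 = (-44, 16).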